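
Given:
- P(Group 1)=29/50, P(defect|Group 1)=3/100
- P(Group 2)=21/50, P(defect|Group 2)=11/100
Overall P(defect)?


P(B) = Σ P(B|Aᵢ)×P(Aᵢ)
  3/100×29/50 = 87/5000
  11/100×21/50 = 231/5000
Sum = 159/2500

P(defect) = 159/2500 ≈ 6.36%


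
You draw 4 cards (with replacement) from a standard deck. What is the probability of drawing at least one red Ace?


P(not a red Ace) = 50/52 = 25/26
P(none in 4 draws) = (25/26)^4 = 390625/456976
P(≥1 red Ace) = 1 - 390625/456976 = 66351/456976

P = 66351/456976 ≈ 14.52%


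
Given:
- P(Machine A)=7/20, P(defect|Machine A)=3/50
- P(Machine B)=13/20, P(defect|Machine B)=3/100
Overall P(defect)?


P(B) = Σ P(B|Aᵢ)×P(Aᵢ)
  3/50×7/20 = 21/1000
  3/100×13/20 = 39/2000
Sum = 81/2000

P(defect) = 81/2000 ≈ 4.05%


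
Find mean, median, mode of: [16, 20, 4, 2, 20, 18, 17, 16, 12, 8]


Sorted: [2, 4, 8, 12, 16, 16, 17, 18, 20, 20]
Mean = 133/10
Median = 16
Freq: {16: 2, 20: 2, 4: 1, 2: 1, 18: 1, 17: 1, 12: 1, 8: 1}
Mode: [16, 20]

Mean=133/10, Median=16, Mode=[16, 20]


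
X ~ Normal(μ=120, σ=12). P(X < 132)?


z = (132-120)/12 = 1.0
P(Z < 1.0) = 0.8413

P(X < 132) ≈ 0.8413


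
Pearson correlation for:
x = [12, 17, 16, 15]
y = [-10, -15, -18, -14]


n=4, Σx=60, Σy=-57, Σxy=-873, Σx²=914, Σy²=845
r = (4×(-873) - 60×(-57))/√((4×914 - 60²)(4×845 - (-57)²))
= -72/√(56×131) = -72/√7336 ≈ -72/85.6505 ≈ -0.8406

r ≈ -0.8406


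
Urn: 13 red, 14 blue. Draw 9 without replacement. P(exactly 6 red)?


Hypergeometric: C(13,6)×C(14,3)/C(27,9)
= 1716×364/4686825 = 1456/10925

P(X=6) = 1456/10925 ≈ 13.33%


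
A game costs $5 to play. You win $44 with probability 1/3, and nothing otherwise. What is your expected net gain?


E[gain] = (44-5)×1/3 + (-5)×2/3
= 13 - 10/3 = 29/3

Expected net gain = $29/3 ≈ $9.67


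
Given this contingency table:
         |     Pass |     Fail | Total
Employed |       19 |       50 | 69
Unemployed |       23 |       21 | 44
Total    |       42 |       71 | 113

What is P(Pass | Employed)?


P(Pass | Employed) = 19/(19+50) = 19/69

P(Pass|Employed) = 19/69 ≈ 27.54%


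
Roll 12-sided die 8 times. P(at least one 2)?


P(no 2)^8 = (11/12)^8 = 214358881/429981696
P(≥1) = 1 - 214358881/429981696 = 215622815/429981696

P = 215622815/429981696 ≈ 50.15%


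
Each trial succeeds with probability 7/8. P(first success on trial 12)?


Geometric: P(X=12) = (1-p)^(k-1)×p = (1/8)^11×7/8 = 7/68719476736

P(X=12) = 7/68719476736 ≈ 0.00%


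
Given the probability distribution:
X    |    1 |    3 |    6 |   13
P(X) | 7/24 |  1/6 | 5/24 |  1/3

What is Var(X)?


E[X] = 51/8
E[X²] = 525/8
Var(X) = E[X²] - (E[X])² = 525/8 - 2601/64 = 1599/64

Var(X) = 1599/64 ≈ 24.9844


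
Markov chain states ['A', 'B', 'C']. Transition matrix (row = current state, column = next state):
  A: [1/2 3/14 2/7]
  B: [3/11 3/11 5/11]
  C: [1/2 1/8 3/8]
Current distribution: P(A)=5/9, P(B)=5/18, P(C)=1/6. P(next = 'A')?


P(next=A) = Σᵢ P(now=i)×P(i→A)
= 5/9×1/2 + 5/18×3/11 + 1/6×1/2
= 5/18 + 5/66 + 1/12 = 173/396

P = 173/396 ≈ 0.4369


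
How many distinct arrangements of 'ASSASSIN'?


Letters: 8, freq: {'A': 2, 'S': 4, 'I': 1, 'N': 1}
8!/(2!×4!×1!×1!) = 40320/48 = 840

840


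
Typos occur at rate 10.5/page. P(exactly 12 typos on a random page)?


Poisson(λ=10.5): P(X=12) = e^(-λ)×λ^k/k!
= e^(-10.5) × 10.5^12 / 12!
≈ 2.753644935e-05 × 1.79585632602e+12 / 479001600 ≈ 0.103239

P(X=12) ≈ 0.103239 ≈ 10.32%


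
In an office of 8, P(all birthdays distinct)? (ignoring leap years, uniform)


P(all different) = Π(365-i)/365 for i=0..7
= (365/365)×(364/365)×...×(358/365)
= 0.925665

P ≈ 0.9257 ≈ 92.57%


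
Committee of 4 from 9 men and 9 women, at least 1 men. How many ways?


Count by #men:
  1M,3W: C(9,1)×C(9,3)=756
  2M,2W: C(9,2)×C(9,2)=1296
  3M,1W: C(9,3)×C(9,1)=756
  4M,0W: C(9,4)×C(9,0)=126
Total = 2934

2934


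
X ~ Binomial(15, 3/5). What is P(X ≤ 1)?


P(X ≤ 1) = Σ P(X=i) for i=0..1
P(X=0) = 32768/30517578125
P(X=1) = 147456/6103515625
Sum = 770048/30517578125

P(X ≤ 1) = 770048/30517578125 ≈ 0.00%


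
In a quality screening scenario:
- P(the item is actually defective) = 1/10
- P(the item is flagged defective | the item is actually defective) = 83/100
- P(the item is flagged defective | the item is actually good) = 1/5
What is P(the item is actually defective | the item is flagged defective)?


Using Bayes' theorem:
P(A|B) = P(B|A)·P(A) / P(B)

P(the item is flagged defective) = 83/100 × 1/10 + 1/5 × 9/10
= 83/1000 + 9/50 = 263/1000

P(the item is actually defective|the item is flagged defective) = (83/1000) / (263/1000) = 83/263

P(the item is actually defective|the item is flagged defective) = 83/263 ≈ 31.56%


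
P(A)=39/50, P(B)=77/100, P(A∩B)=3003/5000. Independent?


P(A)×P(B) = 3003/5000
P(A∩B) = 3003/5000
Equal ✓ → Independent

Yes, independent


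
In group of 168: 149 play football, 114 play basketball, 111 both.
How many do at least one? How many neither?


|A∪B| = 149+114-111 = 152
Neither = 168-152 = 16

At least one: 152; Neither: 16


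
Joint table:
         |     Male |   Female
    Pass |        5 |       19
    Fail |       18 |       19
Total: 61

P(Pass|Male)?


P(Pass|Male) = 5/(5+18) = 5/23

P = 5/23 ≈ 21.74%


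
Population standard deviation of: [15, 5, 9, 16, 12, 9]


Mean = 66/6 = 11
  (15-11)²=16
  (5-11)²=36
  (9-11)²=4
  (16-11)²=25
  (12-11)²=1
  (9-11)²=4
Σ(x-μ)² = 86
σ² = 86/6 = 43/3

σ = √(43/3) ≈ 3.7859


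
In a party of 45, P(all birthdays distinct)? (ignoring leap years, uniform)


P(all different) = Π(365-i)/365 for i=0..44
= (365/365)×(364/365)×...×(321/365)
= 0.059024

P ≈ 0.0590 ≈ 5.90%


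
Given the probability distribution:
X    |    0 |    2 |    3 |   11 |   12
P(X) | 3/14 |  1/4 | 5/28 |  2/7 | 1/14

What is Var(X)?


E[X] = 141/28
E[X²] = 1329/28
Var(X) = E[X²] - (E[X])² = 1329/28 - 19881/784 = 17331/784

Var(X) = 17331/784 ≈ 22.1059


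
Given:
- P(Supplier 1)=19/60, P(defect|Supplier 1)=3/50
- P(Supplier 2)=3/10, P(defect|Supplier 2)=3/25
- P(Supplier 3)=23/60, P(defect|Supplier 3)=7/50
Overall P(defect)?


P(B) = Σ P(B|Aᵢ)×P(Aᵢ)
  3/50×19/60 = 19/1000
  3/25×3/10 = 9/250
  7/50×23/60 = 161/3000
Sum = 163/1500

P(defect) = 163/1500 ≈ 10.87%


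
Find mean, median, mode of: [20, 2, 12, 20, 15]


Sorted: [2, 12, 15, 20, 20]
Mean = 69/5
Median = 15
Freq: {20: 2, 2: 1, 12: 1, 15: 1}
Mode: [20]

Mean=69/5, Median=15, Mode=20


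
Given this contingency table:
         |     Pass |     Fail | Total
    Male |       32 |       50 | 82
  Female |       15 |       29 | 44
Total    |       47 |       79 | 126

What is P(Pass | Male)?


P(Pass | Male) = 32/(32+50) = 32/82 = 16/41

P(Pass|Male) = 16/41 ≈ 39.02%


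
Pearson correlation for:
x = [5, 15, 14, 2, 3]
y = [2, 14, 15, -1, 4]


n=5, Σx=39, Σy=34, Σxy=440, Σx²=459, Σy²=442
r = (5×440 - 39×34)/√((5×459 - 39²)(5×442 - 34²))
= 874/√(774×1054) = 874/√815796 ≈ 874/903.2143 ≈ 0.9677

r ≈ 0.9677


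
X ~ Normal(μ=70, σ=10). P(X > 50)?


z = (50-70)/10 = -2.0
P(X > 50) = 1 - P(Z ≤ -2.0) = 1 - 0.0228 = 0.9772

P(X > 50) ≈ 0.9772


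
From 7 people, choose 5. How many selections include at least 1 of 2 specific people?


Complement: C(7,5) - C(5,5) = 21 - 1 = 20

20


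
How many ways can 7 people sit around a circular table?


Circular arrangements of 7 distinct objects: fix one position to break rotational symmetry.
(n-1)! = 6! = 720

720


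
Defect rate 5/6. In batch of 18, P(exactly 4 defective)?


Binomial: P(X=4) = C(18,4)×p^4×(1-p)^14
= 3060 × 625/1296 × 1/78364164096 = 53125/2821109907456

P(X=4) = 53125/2821109907456 ≈ 0.00%


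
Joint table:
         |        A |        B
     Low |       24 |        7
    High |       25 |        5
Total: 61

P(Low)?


P(Low) = (24+7)/61 = 31/61

P(Low) = 31/61 ≈ 50.82%


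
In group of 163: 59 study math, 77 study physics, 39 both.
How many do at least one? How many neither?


|A∪B| = 59+77-39 = 97
Neither = 163-97 = 66

At least one: 97; Neither: 66


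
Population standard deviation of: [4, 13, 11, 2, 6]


Mean = 36/5
  (4-36/5)²=256/25
  (13-36/5)²=841/25
  (11-36/5)²=361/25
  (2-36/5)²=676/25
  (6-36/5)²=36/25
Σ(x-μ)² = 434/5
σ² = (434/5)/5 = 434/25

σ = √(434/25) ≈ 4.1665


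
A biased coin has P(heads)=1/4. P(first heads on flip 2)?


Geometric: P(X=2) = (1-p)^(k-1)×p = (3/4)^1×1/4 = 3/16

P(X=2) = 3/16 ≈ 18.75%


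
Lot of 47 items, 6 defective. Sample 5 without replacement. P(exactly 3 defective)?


Hypergeometric: C(6,3)×C(41,2)/C(47,5)
= 20×820/1533939 = 16400/1533939

P(X=3) = 16400/1533939 ≈ 1.07%


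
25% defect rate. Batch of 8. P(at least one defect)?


P(all good) = (3/4)^8 = 6561/65536
P(≥1 defect) = 58975/65536

P = 58975/65536 ≈ 89.99%


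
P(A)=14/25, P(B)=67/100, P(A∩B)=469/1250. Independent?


P(A)×P(B) = 469/1250
P(A∩B) = 469/1250
Equal ✓ → Independent

Yes, independent


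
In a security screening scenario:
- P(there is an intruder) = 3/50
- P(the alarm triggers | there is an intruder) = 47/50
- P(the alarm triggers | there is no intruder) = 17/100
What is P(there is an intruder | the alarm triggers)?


Using Bayes' theorem:
P(A|B) = P(B|A)·P(A) / P(B)

P(the alarm triggers) = 47/50 × 3/50 + 17/100 × 47/50
= 141/2500 + 799/5000 = 1081/5000

P(there is an intruder|the alarm triggers) = (141/2500) / (1081/5000) = 6/23

P(there is an intruder|the alarm triggers) = 6/23 ≈ 26.09%


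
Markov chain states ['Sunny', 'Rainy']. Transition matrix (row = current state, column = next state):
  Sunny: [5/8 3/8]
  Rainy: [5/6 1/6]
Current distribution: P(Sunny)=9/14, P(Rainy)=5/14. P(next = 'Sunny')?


P(next=Sunny) = Σᵢ P(now=i)×P(i→Sunny)
= 9/14×5/8 + 5/14×5/6
= 45/112 + 25/84 = 235/336

P = 235/336 ≈ 0.6994


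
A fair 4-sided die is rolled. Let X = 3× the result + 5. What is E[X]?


E[die] = (1+4)/2 = 5/2
E[X] = 3×5/2 + 5 = 25/2

E[X] = 25/2


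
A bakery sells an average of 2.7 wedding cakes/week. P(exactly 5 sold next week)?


Poisson(λ=2.7): P(X=5) = e^(-λ)×λ^k/k!
= e^(-2.7) × 2.7^5 / 5!
≈ 0.06720551274 × 143.48907 / 120 ≈ 0.080360

P(X=5) ≈ 0.080360 ≈ 8.04%


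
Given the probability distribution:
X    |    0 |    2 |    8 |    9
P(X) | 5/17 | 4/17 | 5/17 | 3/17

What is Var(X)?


E[X] = 75/17
E[X²] = 579/17
Var(X) = E[X²] - (E[X])² = 579/17 - 5625/289 = 4218/289

Var(X) = 4218/289 ≈ 14.5952


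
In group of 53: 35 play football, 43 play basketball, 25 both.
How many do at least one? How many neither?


|A∪B| = 35+43-25 = 53
Neither = 53-53 = 0

At least one: 53; Neither: 0


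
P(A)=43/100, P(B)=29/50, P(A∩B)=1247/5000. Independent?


P(A)×P(B) = 1247/5000
P(A∩B) = 1247/5000
Equal ✓ → Independent

Yes, independent


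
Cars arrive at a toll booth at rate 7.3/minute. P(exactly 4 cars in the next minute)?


Poisson(λ=7.3): P(X=4) = e^(-λ)×λ^k/k!
= e^(-7.3) × 7.3^4 / 4!
≈ 0.0006755387752 × 2839.8241 / 24 ≈ 0.079934

P(X=4) ≈ 0.079934 ≈ 7.99%


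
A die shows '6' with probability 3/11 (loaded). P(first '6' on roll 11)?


Geometric: P(X=11) = (1-p)^(k-1)×p = (8/11)^10×3/11 = 3221225472/285311670611

P(X=11) = 3221225472/285311670611 ≈ 1.13%


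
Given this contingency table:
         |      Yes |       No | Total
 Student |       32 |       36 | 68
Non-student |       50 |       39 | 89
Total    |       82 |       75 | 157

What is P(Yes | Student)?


P(Yes | Student) = 32/(32+36) = 32/68 = 8/17

P(Yes|Student) = 8/17 ≈ 47.06%


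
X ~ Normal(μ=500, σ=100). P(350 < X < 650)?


z₁=(350-500)/100=-1.5, z₂=(650-500)/100=1.5
P = Φ(1.5) - Φ(-1.5) = 0.933193 - 0.066807 = 0.866386 ≈ 0.8664

P(350 < X < 650) ≈ 0.8664


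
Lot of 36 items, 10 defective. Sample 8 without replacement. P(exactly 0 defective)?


Hypergeometric: C(10,0)×C(26,8)/C(36,8)
= 1×1562275/30260340 = 28405/550188

P(X=0) = 28405/550188 ≈ 5.16%


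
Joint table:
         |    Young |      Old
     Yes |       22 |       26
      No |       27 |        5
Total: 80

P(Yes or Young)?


P(Yes∨Young) = P(Yes) + P(Young) - P(Yes∧Young)
= (48 + 49 - 22)/80 = 75/80 = 15/16

P = 15/16 ≈ 93.75%


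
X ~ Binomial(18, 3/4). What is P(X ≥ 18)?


P(X ≥ 18) = Σ P(X=i) for i=18..18
P(X=18) = 387420489/68719476736
Sum = 387420489/68719476736

P(X ≥ 18) = 387420489/68719476736 ≈ 0.56%


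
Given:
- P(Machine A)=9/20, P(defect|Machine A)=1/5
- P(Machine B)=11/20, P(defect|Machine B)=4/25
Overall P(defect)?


P(B) = Σ P(B|Aᵢ)×P(Aᵢ)
  1/5×9/20 = 9/100
  4/25×11/20 = 11/125
Sum = 89/500

P(defect) = 89/500 ≈ 17.80%


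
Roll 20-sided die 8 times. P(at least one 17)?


P(no 17)^8 = (19/20)^8 = 16983563041/25600000000
P(≥1) = 1 - 16983563041/25600000000 = 8616436959/25600000000

P = 8616436959/25600000000 ≈ 33.66%


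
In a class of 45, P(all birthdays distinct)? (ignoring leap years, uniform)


P(all different) = Π(365-i)/365 for i=0..44
= (365/365)×(364/365)×...×(321/365)
= 0.059024

P ≈ 0.0590 ≈ 5.90%


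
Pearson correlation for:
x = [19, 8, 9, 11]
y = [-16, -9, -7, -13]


n=4, Σx=47, Σy=-45, Σxy=-582, Σx²=627, Σy²=555
r = (4×(-582) - 47×(-45))/√((4×627 - 47²)(4×555 - (-45)²))
= -213/√(299×195) = -213/√58305 ≈ -213/241.4643 ≈ -0.8821

r ≈ -0.8821


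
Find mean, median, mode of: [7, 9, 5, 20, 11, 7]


Sorted: [5, 7, 7, 9, 11, 20]
Mean = 59/6
Median = 8
Freq: {7: 2, 9: 1, 5: 1, 20: 1, 11: 1}
Mode: [7]

Mean=59/6, Median=8, Mode=7


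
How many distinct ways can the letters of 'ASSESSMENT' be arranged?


Letters: 10, freq: {'A': 1, 'S': 4, 'E': 2, 'M': 1, 'N': 1, 'T': 1}
10!/(1!×4!×2!×1!×1!×1!) = 3628800/48 = 75600

75600


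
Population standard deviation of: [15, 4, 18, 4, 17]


Mean = 58/5
  (15-58/5)²=289/25
  (4-58/5)²=1444/25
  (18-58/5)²=1024/25
  (4-58/5)²=1444/25
  (17-58/5)²=729/25
Σ(x-μ)² = 986/5
σ² = (986/5)/5 = 986/25

σ = √(986/25) ≈ 6.2801


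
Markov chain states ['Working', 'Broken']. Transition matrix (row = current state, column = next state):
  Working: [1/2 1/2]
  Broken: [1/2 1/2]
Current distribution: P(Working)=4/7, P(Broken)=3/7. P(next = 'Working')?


P(next=Working) = Σᵢ P(now=i)×P(i→Working)
= 4/7×1/2 + 3/7×1/2
= 2/7 + 3/14 = 1/2

P = 1/2 ≈ 0.5000


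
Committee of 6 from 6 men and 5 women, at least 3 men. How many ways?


Count by #men:
  3M,3W: C(6,3)×C(5,3)=200
  4M,2W: C(6,4)×C(5,2)=150
  5M,1W: C(6,5)×C(5,1)=30
  6M,0W: C(6,6)×C(5,0)=1
Total = 381

381


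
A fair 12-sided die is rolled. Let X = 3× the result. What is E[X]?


E[die] = (1+12)/2 = 13/2
E[X] = 3 × 13/2 = 39/2

E[X] = 39/2


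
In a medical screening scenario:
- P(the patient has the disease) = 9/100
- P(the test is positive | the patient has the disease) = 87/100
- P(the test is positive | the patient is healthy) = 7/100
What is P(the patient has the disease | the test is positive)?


Using Bayes' theorem:
P(A|B) = P(B|A)·P(A) / P(B)

P(the test is positive) = 87/100 × 9/100 + 7/100 × 91/100
= 783/10000 + 637/10000 = 71/500

P(the patient has the disease|the test is positive) = (783/10000) / (71/500) = 783/1420

P(the patient has the disease|the test is positive) = 783/1420 ≈ 55.14%


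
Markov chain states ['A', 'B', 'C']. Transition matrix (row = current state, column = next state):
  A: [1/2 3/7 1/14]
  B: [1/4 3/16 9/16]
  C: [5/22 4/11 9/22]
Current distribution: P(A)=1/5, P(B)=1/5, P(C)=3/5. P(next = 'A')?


P(next=A) = Σᵢ P(now=i)×P(i→A)
= 1/5×1/2 + 1/5×1/4 + 3/5×5/22
= 1/10 + 1/20 + 3/22 = 63/220

P = 63/220 ≈ 0.2864


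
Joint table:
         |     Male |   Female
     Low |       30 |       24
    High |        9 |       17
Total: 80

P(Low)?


P(Low) = (30+24)/80 = 54/80 = 27/40

P(Low) = 27/40 ≈ 67.50%


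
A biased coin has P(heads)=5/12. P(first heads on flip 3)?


Geometric: P(X=3) = (1-p)^(k-1)×p = (7/12)^2×5/12 = 245/1728

P(X=3) = 245/1728 ≈ 14.18%


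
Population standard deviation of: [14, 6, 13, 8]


Mean = 41/4
  (14-41/4)²=225/16
  (6-41/4)²=289/16
  (13-41/4)²=121/16
  (8-41/4)²=81/16
Σ(x-μ)² = 179/4
σ² = (179/4)/4 = 179/16

σ = √(179/16) ≈ 3.3448


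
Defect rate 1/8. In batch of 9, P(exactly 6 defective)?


Binomial: P(X=6) = C(9,6)×p^6×(1-p)^3
= 84 × 1/262144 × 343/512 = 7203/33554432

P(X=6) = 7203/33554432 ≈ 0.02%


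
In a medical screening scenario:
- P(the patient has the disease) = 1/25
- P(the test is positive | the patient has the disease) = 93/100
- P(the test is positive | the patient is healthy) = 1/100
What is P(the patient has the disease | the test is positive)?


Using Bayes' theorem:
P(A|B) = P(B|A)·P(A) / P(B)

P(the test is positive) = 93/100 × 1/25 + 1/100 × 24/25
= 93/2500 + 6/625 = 117/2500

P(the patient has the disease|the test is positive) = (93/2500) / (117/2500) = 31/39

P(the patient has the disease|the test is positive) = 31/39 ≈ 79.49%


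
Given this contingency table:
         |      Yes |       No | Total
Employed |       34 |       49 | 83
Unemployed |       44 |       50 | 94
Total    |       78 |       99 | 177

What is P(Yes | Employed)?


P(Yes | Employed) = 34/(34+49) = 34/83

P(Yes|Employed) = 34/83 ≈ 40.96%


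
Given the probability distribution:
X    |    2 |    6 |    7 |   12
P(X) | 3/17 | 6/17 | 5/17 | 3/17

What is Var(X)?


E[X] = 113/17
E[X²] = 905/17
Var(X) = E[X²] - (E[X])² = 905/17 - 12769/289 = 2616/289

Var(X) = 2616/289 ≈ 9.0519


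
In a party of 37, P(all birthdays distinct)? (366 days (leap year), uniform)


P(all different) = Π(366-i)/366 for i=0..36
= (366/366)×(365/366)×...×(330/366)
= 0.152077

P ≈ 0.1521 ≈ 15.21%


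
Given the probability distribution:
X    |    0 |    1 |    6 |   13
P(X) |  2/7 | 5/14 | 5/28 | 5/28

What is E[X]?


E[X] = Σ x·P(X=x)
= (0)×(2/7) + (1)×(5/14) + (6)×(5/28) + (13)×(5/28)
= 15/4

E[X] = 15/4


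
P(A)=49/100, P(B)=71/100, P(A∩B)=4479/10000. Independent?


P(A)×P(B) = 3479/10000
P(A∩B) = 4479/10000
Not equal → NOT independent

No, not independent


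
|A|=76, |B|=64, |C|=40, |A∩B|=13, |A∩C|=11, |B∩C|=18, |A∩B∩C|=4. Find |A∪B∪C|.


|A∪B∪C| = 76+64+40-13-11-18+4 = 142

|A∪B∪C| = 142


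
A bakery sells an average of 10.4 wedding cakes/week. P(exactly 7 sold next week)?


Poisson(λ=10.4): P(X=7) = e^(-λ)×λ^k/k!
= e^(-10.4) × 10.4^7 / 7!
≈ 3.043248301e-05 × 13159317.7924 / 5040 ≈ 0.079458

P(X=7) ≈ 0.079458 ≈ 7.95%


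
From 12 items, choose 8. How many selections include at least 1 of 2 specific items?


Complement: C(12,8) - C(10,8) = 495 - 45 = 450

450


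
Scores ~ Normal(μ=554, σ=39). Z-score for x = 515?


z = (x - μ)/σ = (515 - 554)/39 = -1.0

z = -1.0


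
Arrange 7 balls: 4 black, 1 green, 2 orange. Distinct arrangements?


7!/(4!×1!×2!) = 105

105


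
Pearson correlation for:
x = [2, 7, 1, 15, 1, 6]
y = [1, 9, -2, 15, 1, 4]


n=6, Σx=32, Σy=28, Σxy=313, Σx²=316, Σy²=328
r = (6×313 - 32×28)/√((6×316 - 32²)(6×328 - 28²))
= 982/√(872×1184) = 982/√1032448 ≈ 982/1016.0945 ≈ 0.9664

r ≈ 0.9664


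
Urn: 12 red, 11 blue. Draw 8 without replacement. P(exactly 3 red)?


Hypergeometric: C(12,3)×C(11,5)/C(23,8)
= 220×462/490314 = 1540/7429

P(X=3) = 1540/7429 ≈ 20.73%


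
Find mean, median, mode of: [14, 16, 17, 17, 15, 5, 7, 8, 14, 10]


Sorted: [5, 7, 8, 10, 14, 14, 15, 16, 17, 17]
Mean = 123/10
Median = 14
Freq: {14: 2, 16: 1, 17: 2, 15: 1, 5: 1, 7: 1, 8: 1, 10: 1}
Mode: [14, 17]

Mean=123/10, Median=14, Mode=[14, 17]


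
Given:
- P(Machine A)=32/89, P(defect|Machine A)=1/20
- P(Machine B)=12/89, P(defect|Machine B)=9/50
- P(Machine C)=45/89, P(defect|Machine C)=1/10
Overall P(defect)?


P(B) = Σ P(B|Aᵢ)×P(Aᵢ)
  1/20×32/89 = 8/445
  9/50×12/89 = 54/2225
  1/10×45/89 = 9/178
Sum = 413/4450

P(defect) = 413/4450 ≈ 9.28%


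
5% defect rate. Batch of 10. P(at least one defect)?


P(all good) = (19/20)^10 = 6131066257801/10240000000000
P(≥1 defect) = 4108933742199/10240000000000

P = 4108933742199/10240000000000 ≈ 40.13%


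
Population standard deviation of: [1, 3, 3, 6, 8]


Mean = 21/5
  (1-21/5)²=256/25
  (3-21/5)²=36/25
  (3-21/5)²=36/25
  (6-21/5)²=81/25
  (8-21/5)²=361/25
Σ(x-μ)² = 154/5
σ² = (154/5)/5 = 154/25

σ = √(154/25) ≈ 2.4819


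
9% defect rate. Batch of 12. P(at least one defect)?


P(all good) = (91/100)^12 = 322475487413604782665681/1000000000000000000000000
P(≥1 defect) = 677524512586395217334319/1000000000000000000000000

P = 677524512586395217334319/1000000000000000000000000 ≈ 67.75%


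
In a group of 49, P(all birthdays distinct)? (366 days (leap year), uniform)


P(all different) = Π(366-i)/366 for i=0..48
= (366/366)×(365/366)×...×(318/366)
= 0.034553

P ≈ 0.0346 ≈ 3.46%


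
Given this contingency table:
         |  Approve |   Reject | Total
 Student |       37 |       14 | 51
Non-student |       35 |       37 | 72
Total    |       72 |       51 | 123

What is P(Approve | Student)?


P(Approve | Student) = 37/(37+14) = 37/51

P(Approve|Student) = 37/51 ≈ 72.55%


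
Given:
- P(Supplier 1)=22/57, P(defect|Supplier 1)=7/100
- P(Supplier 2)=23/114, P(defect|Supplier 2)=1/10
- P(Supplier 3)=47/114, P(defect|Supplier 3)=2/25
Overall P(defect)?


P(B) = Σ P(B|Aᵢ)×P(Aᵢ)
  7/100×22/57 = 77/2850
  1/10×23/114 = 23/1140
  2/25×47/114 = 47/1425
Sum = 457/5700

P(defect) = 457/5700 ≈ 8.02%


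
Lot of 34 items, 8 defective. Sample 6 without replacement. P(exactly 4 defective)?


Hypergeometric: C(8,4)×C(26,2)/C(34,6)
= 70×325/1344904 = 11375/672452

P(X=4) = 11375/672452 ≈ 1.69%


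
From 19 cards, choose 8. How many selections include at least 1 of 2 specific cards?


Complement: C(19,8) - C(17,8) = 75582 - 24310 = 51272

51272


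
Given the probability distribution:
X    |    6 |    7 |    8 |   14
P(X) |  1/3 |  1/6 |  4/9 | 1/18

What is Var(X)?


E[X] = 15/2
E[X²] = 119/2
Var(X) = E[X²] - (E[X])² = 119/2 - 225/4 = 13/4

Var(X) = 13/4 ≈ 3.2500


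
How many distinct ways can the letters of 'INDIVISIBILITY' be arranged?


Letters: 14, freq: {'I': 6, 'N': 1, 'D': 1, 'V': 1, 'S': 1, 'B': 1, 'L': 1, 'T': 1, 'Y': 1}
14!/(6!×1!×1!×1!×1!×1!×1!×1!×1!) = 87178291200/720 = 121080960

121080960


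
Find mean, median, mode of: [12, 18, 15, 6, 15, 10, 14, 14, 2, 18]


Sorted: [2, 6, 10, 12, 14, 14, 15, 15, 18, 18]
Mean = 124/10 = 62/5
Median = 14
Freq: {12: 1, 18: 2, 15: 2, 6: 1, 10: 1, 14: 2, 2: 1}
Mode: [14, 15, 18]

Mean=62/5, Median=14, Mode=[14, 15, 18]


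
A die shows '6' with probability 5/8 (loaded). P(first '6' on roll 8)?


Geometric: P(X=8) = (1-p)^(k-1)×p = (3/8)^7×5/8 = 10935/16777216

P(X=8) = 10935/16777216 ≈ 0.07%


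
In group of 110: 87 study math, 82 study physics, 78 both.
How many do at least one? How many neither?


|A∪B| = 87+82-78 = 91
Neither = 110-91 = 19

At least one: 91; Neither: 19


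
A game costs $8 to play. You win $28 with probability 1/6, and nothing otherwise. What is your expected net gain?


E[gain] = (28-8)×1/6 + (-8)×5/6
= 10/3 - 20/3 = -10/3

Expected net gain = $-10/3 ≈ $-3.33


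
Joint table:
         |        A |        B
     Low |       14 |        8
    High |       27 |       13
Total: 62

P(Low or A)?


P(Low∨A) = P(Low) + P(A) - P(Low∧A)
= (22 + 41 - 14)/62 = 49/62

P = 49/62 ≈ 79.03%


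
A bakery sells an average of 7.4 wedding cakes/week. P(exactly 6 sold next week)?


Poisson(λ=7.4): P(X=6) = e^(-λ)×λ^k/k!
= e^(-7.4) × 7.4^6 / 6!
≈ 0.0006112527611 × 164206.490176 / 720 ≈ 0.139405

P(X=6) ≈ 0.139405 ≈ 13.94%


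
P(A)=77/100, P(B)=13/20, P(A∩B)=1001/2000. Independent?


P(A)×P(B) = 1001/2000
P(A∩B) = 1001/2000
Equal ✓ → Independent

Yes, independent


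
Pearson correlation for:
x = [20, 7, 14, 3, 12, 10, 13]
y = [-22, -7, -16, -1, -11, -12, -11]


n=7, Σx=79, Σy=-80, Σxy=-1111, Σx²=1067, Σy²=1176
r = (7×(-1111) - 79×(-80))/√((7×1067 - 79²)(7×1176 - (-80)²))
= -1457/√(1228×1832) = -1457/√2249696 ≈ -1457/1499.8987 ≈ -0.9714

r ≈ -0.9714


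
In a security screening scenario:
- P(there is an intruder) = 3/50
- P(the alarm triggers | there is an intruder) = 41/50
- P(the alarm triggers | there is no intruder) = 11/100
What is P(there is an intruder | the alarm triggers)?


Using Bayes' theorem:
P(A|B) = P(B|A)·P(A) / P(B)

P(the alarm triggers) = 41/50 × 3/50 + 11/100 × 47/50
= 123/2500 + 517/5000 = 763/5000

P(there is an intruder|the alarm triggers) = (123/2500) / (763/5000) = 246/763

P(there is an intruder|the alarm triggers) = 246/763 ≈ 32.24%


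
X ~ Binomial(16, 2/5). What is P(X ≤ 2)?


P(X ≤ 2) = Σ P(X=i) for i=0..2
P(X=0) = 43046721/152587890625
P(X=1) = 459165024/152587890625
P(X=2) = 459165024/30517578125
Sum = 559607373/30517578125

P(X ≤ 2) = 559607373/30517578125 ≈ 1.83%


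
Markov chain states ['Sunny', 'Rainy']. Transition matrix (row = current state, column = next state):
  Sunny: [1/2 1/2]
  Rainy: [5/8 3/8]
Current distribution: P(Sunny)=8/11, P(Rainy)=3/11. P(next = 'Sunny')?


P(next=Sunny) = Σᵢ P(now=i)×P(i→Sunny)
= 8/11×1/2 + 3/11×5/8
= 4/11 + 15/88 = 47/88

P = 47/88 ≈ 0.5341


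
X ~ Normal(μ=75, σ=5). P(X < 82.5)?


z = (82.5-75)/5 = 1.5
P(Z < 1.5) = 0.9332

P(X < 82.5) ≈ 0.9332


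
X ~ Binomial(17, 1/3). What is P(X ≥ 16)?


P(X ≥ 16) = Σ P(X=i) for i=16..17
P(X=16) = 34/129140163
P(X=17) = 1/129140163
Sum = 35/129140163

P(X ≥ 16) = 35/129140163 ≈ 0.00%


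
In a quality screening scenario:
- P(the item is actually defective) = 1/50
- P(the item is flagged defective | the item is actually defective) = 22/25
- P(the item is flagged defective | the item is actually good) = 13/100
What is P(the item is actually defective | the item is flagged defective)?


Using Bayes' theorem:
P(A|B) = P(B|A)·P(A) / P(B)

P(the item is flagged defective) = 22/25 × 1/50 + 13/100 × 49/50
= 11/625 + 637/5000 = 29/200

P(the item is actually defective|the item is flagged defective) = (11/625) / (29/200) = 88/725

P(the item is actually defective|the item is flagged defective) = 88/725 ≈ 12.14%


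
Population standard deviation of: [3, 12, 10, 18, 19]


Mean = 62/5
  (3-62/5)²=2209/25
  (12-62/5)²=4/25
  (10-62/5)²=144/25
  (18-62/5)²=784/25
  (19-62/5)²=1089/25
Σ(x-μ)² = 846/5
σ² = (846/5)/5 = 846/25

σ = √(846/25) ≈ 5.8172


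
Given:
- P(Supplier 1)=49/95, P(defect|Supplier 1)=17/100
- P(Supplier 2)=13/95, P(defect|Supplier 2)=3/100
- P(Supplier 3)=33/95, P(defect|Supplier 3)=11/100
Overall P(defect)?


P(B) = Σ P(B|Aᵢ)×P(Aᵢ)
  17/100×49/95 = 833/9500
  3/100×13/95 = 39/9500
  11/100×33/95 = 363/9500
Sum = 13/100

P(defect) = 13/100 ≈ 13.00%


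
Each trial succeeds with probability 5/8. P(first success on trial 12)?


Geometric: P(X=12) = (1-p)^(k-1)×p = (3/8)^11×5/8 = 885735/68719476736

P(X=12) = 885735/68719476736 ≈ 0.00%


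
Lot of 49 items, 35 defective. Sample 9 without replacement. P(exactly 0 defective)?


Hypergeometric: C(35,0)×C(14,9)/C(49,9)
= 1×2002/2054455634 = 13/13340621

P(X=0) = 13/13340621 ≈ 0.00%


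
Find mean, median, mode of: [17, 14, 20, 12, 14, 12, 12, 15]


Sorted: [12, 12, 12, 14, 14, 15, 17, 20]
Mean = 116/8 = 29/2
Median = 14
Freq: {17: 1, 14: 2, 20: 1, 12: 3, 15: 1}
Mode: [12]

Mean=29/2, Median=14, Mode=12


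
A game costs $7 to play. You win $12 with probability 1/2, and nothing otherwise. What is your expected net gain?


E[gain] = (12-7)×1/2 + (-7)×1/2
= 5/2 - 7/2 = -1

Expected net gain = $-1 ≈ $-1.00


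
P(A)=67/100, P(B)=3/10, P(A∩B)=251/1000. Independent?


P(A)×P(B) = 201/1000
P(A∩B) = 251/1000
Not equal → NOT independent

No, not independent


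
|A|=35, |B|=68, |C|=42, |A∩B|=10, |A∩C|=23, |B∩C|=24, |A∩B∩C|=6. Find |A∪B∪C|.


|A∪B∪C| = 35+68+42-10-23-24+6 = 94

|A∪B∪C| = 94


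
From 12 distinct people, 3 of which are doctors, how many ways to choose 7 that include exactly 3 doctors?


Choose 3 of the 3 doctors and 4 of the other 9 people:
C(3,3)×C(9,4) = 1×126 = 126

126


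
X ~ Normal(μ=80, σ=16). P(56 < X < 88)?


z₁=(56-80)/16=-1.5, z₂=(88-80)/16=0.5
P = Φ(0.5) - Φ(-1.5) = 0.691462 - 0.066807 = 0.624655 ≈ 0.6247

P(56 < X < 88) ≈ 0.6247


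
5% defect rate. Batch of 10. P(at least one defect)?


P(all good) = (19/20)^10 = 6131066257801/10240000000000
P(≥1 defect) = 4108933742199/10240000000000

P = 4108933742199/10240000000000 ≈ 40.13%


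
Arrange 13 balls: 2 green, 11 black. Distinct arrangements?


13!/(2!×11!) = 78

78


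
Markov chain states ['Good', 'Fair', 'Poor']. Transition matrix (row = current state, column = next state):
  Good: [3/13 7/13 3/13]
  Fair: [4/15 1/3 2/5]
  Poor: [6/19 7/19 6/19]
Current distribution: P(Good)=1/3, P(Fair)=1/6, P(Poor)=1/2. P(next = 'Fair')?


P(next=Fair) = Σᵢ P(now=i)×P(i→Fair)
= 1/3×7/13 + 1/6×1/3 + 1/2×7/19
= 7/39 + 1/18 + 7/38 = 932/2223

P = 932/2223 ≈ 0.4193


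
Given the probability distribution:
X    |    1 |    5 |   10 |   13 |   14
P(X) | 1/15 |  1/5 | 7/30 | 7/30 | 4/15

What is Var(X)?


E[X] = 61/6
E[X²] = 1201/10
Var(X) = E[X²] - (E[X])² = 1201/10 - 3721/36 = 3013/180

Var(X) = 3013/180 ≈ 16.7389


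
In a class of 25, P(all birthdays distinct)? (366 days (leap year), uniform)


P(all different) = Π(366-i)/366 for i=0..24
= (366/366)×(365/366)×...×(342/366)
= 0.432316

P ≈ 0.4323 ≈ 43.23%


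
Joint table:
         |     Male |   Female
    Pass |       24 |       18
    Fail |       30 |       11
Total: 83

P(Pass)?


P(Pass) = (24+18)/83 = 42/83

P(Pass) = 42/83 ≈ 50.60%


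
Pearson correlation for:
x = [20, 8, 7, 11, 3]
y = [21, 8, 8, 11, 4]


n=5, Σx=49, Σy=52, Σxy=673, Σx²=643, Σy²=706
r = (5×673 - 49×52)/√((5×643 - 49²)(5×706 - 52²))
= 817/√(814×826) = 817/√672364 ≈ 817/819.9780 ≈ 0.9964

r ≈ 0.9964


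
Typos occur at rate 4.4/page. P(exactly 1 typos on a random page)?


Poisson(λ=4.4): P(X=1) = e^(-λ)×λ^k/k!
= e^(-4.4) × 4.4^1 / 1!
≈ 0.0122773399 × 4.4 / 1 ≈ 0.054020

P(X=1) ≈ 0.054020 ≈ 5.40%


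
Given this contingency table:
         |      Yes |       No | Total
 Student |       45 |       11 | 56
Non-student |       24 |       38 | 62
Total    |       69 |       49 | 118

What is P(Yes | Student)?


P(Yes | Student) = 45/(45+11) = 45/56

P(Yes|Student) = 45/56 ≈ 80.36%


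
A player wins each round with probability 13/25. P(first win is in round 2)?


Geometric: P(X=2) = (1-p)^(k-1)×p = (12/25)^1×13/25 = 156/625

P(X=2) = 156/625 ≈ 24.96%


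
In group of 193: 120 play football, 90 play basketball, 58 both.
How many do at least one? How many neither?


|A∪B| = 120+90-58 = 152
Neither = 193-152 = 41

At least one: 152; Neither: 41


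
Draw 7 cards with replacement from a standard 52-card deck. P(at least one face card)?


P(not a face card) = 40/52 = 10/13
P(none in 7 draws) = (10/13)^7 = 10000000/62748517
P(≥1 face card) = 1 - 10000000/62748517 = 52748517/62748517

P = 52748517/62748517 ≈ 84.06%


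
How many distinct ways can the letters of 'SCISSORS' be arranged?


Letters: 8, freq: {'S': 4, 'C': 1, 'I': 1, 'O': 1, 'R': 1}
8!/(4!×1!×1!×1!×1!) = 40320/24 = 1680

1680


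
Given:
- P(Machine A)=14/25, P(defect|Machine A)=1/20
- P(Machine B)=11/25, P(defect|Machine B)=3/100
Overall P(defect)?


P(B) = Σ P(B|Aᵢ)×P(Aᵢ)
  1/20×14/25 = 7/250
  3/100×11/25 = 33/2500
Sum = 103/2500

P(defect) = 103/2500 ≈ 4.12%


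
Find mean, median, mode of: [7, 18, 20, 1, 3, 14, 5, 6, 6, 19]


Sorted: [1, 3, 5, 6, 6, 7, 14, 18, 19, 20]
Mean = 99/10
Median = 13/2
Freq: {7: 1, 18: 1, 20: 1, 1: 1, 3: 1, 14: 1, 5: 1, 6: 2, 19: 1}
Mode: [6]

Mean=99/10, Median=13/2, Mode=6


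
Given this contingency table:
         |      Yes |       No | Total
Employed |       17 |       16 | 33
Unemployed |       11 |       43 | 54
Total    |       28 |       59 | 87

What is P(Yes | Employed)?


P(Yes | Employed) = 17/(17+16) = 17/33

P(Yes|Employed) = 17/33 ≈ 51.52%


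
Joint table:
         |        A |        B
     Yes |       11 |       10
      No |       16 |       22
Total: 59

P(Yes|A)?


P(Yes|A) = 11/(11+16) = 11/27

P = 11/27 ≈ 40.74%


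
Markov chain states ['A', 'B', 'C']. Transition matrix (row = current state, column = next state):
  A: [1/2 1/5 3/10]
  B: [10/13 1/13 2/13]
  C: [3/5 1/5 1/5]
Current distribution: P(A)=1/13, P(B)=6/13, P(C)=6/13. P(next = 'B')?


P(next=B) = Σᵢ P(now=i)×P(i→B)
= 1/13×1/5 + 6/13×1/13 + 6/13×1/5
= 1/65 + 6/169 + 6/65 = 121/845

P = 121/845 ≈ 0.1432


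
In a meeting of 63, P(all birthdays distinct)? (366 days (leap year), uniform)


P(all different) = Π(366-i)/366 for i=0..62
= (366/366)×(365/366)×...×(304/366)
= 0.003452

P ≈ 0.0035 ≈ 0.35%


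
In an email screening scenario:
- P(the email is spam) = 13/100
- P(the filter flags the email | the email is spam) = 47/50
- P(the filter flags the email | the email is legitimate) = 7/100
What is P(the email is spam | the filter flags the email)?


Using Bayes' theorem:
P(A|B) = P(B|A)·P(A) / P(B)

P(the filter flags the email) = 47/50 × 13/100 + 7/100 × 87/100
= 611/5000 + 609/10000 = 1831/10000

P(the email is spam|the filter flags the email) = (611/5000) / (1831/10000) = 1222/1831

P(the email is spam|the filter flags the email) = 1222/1831 ≈ 66.74%


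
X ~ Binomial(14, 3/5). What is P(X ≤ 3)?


P(X ≤ 3) = Σ P(X=i) for i=0..3
P(X=0) = 16384/6103515625
P(X=1) = 344064/6103515625
P(X=2) = 3354624/6103515625
P(X=3) = 20127744/6103515625
Sum = 23842816/6103515625

P(X ≤ 3) = 23842816/6103515625 ≈ 0.39%


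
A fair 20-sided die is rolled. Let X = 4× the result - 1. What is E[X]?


E[die] = (1+20)/2 = 21/2
E[X] = 4×21/2 - 1 = 41

E[X] = 41


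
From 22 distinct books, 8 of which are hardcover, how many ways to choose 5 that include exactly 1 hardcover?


Choose 1 of the 8 hardcovers and 4 of the other 14 books:
C(8,1)×C(14,4) = 8×1001 = 8008

8008


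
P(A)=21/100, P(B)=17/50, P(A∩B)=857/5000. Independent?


P(A)×P(B) = 357/5000
P(A∩B) = 857/5000
Not equal → NOT independent

No, not independent


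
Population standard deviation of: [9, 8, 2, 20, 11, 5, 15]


Mean = 70/7 = 10
  (9-10)²=1
  (8-10)²=4
  (2-10)²=64
  (20-10)²=100
  (11-10)²=1
  (5-10)²=25
  (15-10)²=25
Σ(x-μ)² = 220
σ² = 220/7

σ = √(220/7) ≈ 5.6061


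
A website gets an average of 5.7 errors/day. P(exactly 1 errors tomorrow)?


Poisson(λ=5.7): P(X=1) = e^(-λ)×λ^k/k!
= e^(-5.7) × 5.7^1 / 1!
≈ 0.003345965457 × 5.7 / 1 ≈ 0.019072

P(X=1) ≈ 0.019072 ≈ 1.91%


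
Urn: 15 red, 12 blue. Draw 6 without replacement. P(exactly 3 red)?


Hypergeometric: C(15,3)×C(12,3)/C(27,6)
= 455×220/296010 = 70/207

P(X=3) = 70/207 ≈ 33.82%


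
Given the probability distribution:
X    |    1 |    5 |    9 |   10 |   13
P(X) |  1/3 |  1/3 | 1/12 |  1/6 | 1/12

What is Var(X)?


E[X] = 11/2
E[X²] = 277/6
Var(X) = E[X²] - (E[X])² = 277/6 - 121/4 = 191/12

Var(X) = 191/12 ≈ 15.9167


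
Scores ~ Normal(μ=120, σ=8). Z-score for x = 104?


z = (x - μ)/σ = (104 - 120)/8 = -2.0

z = -2.0


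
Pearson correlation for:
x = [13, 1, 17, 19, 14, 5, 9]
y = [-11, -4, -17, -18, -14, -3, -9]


n=7, Σx=78, Σy=-76, Σxy=-1070, Σx²=1122, Σy²=1036
r = (7×(-1070) - 78×(-76))/√((7×1122 - 78²)(7×1036 - (-76)²))
= -1562/√(1770×1476) = -1562/√2612520 ≈ -1562/1616.3292 ≈ -0.9664

r ≈ -0.9664


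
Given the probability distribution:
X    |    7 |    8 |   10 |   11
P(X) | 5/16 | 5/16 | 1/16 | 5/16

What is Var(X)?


E[X] = 35/4
E[X²] = 635/8
Var(X) = E[X²] - (E[X])² = 635/8 - 1225/16 = 45/16

Var(X) = 45/16 ≈ 2.8125


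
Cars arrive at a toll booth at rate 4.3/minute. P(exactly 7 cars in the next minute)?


Poisson(λ=4.3): P(X=7) = e^(-λ)×λ^k/k!
= e^(-4.3) × 4.3^7 / 7!
≈ 0.01356855901 × 27181.8611107 / 5040 ≈ 0.073178

P(X=7) ≈ 0.073178 ≈ 7.32%


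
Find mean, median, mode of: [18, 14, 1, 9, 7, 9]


Sorted: [1, 7, 9, 9, 14, 18]
Mean = 58/6 = 29/3
Median = 9
Freq: {18: 1, 14: 1, 1: 1, 9: 2, 7: 1}
Mode: [9]

Mean=29/3, Median=9, Mode=9


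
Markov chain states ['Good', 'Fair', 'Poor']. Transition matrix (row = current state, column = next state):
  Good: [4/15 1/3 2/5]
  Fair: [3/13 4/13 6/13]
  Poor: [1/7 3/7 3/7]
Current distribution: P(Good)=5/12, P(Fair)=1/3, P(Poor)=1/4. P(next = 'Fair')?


P(next=Fair) = Σᵢ P(now=i)×P(i→Fair)
= 5/12×1/3 + 1/3×4/13 + 1/4×3/7
= 5/36 + 4/39 + 3/28 = 571/1638

P = 571/1638 ≈ 0.3486


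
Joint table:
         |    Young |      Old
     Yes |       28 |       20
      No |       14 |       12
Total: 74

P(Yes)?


P(Yes) = (28+20)/74 = 48/74 = 24/37

P(Yes) = 24/37 ≈ 64.86%


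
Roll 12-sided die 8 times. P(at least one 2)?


P(no 2)^8 = (11/12)^8 = 214358881/429981696
P(≥1) = 1 - 214358881/429981696 = 215622815/429981696

P = 215622815/429981696 ≈ 50.15%


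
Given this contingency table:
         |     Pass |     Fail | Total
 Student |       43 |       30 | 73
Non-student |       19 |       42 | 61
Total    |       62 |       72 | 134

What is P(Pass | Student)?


P(Pass | Student) = 43/(43+30) = 43/73

P(Pass|Student) = 43/73 ≈ 58.90%


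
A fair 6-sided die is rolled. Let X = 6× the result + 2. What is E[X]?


E[die] = (1+6)/2 = 7/2
E[X] = 6×7/2 + 2 = 23

E[X] = 23


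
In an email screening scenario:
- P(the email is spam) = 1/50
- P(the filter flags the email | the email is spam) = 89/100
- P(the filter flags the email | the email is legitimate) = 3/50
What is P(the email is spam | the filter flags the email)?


Using Bayes' theorem:
P(A|B) = P(B|A)·P(A) / P(B)

P(the filter flags the email) = 89/100 × 1/50 + 3/50 × 49/50
= 89/5000 + 147/2500 = 383/5000

P(the email is spam|the filter flags the email) = (89/5000) / (383/5000) = 89/383

P(the email is spam|the filter flags the email) = 89/383 ≈ 23.24%


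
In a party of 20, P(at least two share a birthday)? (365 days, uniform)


P(all different) = Π(365-i)/365 for i=0..19
= 0.588562
P(match) = 1 - 0.588562 = 0.411438

P ≈ 0.4114 ≈ 41.14%


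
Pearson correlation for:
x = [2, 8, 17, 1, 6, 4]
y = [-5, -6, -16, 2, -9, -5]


n=6, Σx=38, Σy=-39, Σxy=-402, Σx²=410, Σy²=427
r = (6×(-402) - 38×(-39))/√((6×410 - 38²)(6×427 - (-39)²))
= -930/√(1016×1041) = -930/√1057656 ≈ -930/1028.4240 ≈ -0.9043

r ≈ -0.9043


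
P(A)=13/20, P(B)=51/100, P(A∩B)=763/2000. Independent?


P(A)×P(B) = 663/2000
P(A∩B) = 763/2000
Not equal → NOT independent

No, not independent


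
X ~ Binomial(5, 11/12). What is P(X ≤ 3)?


P(X ≤ 3) = Σ P(X=i) for i=0..3
P(X=0) = 1/248832
P(X=1) = 55/248832
P(X=2) = 605/124416
P(X=3) = 6655/124416
Sum = 911/15552

P(X ≤ 3) = 911/15552 ≈ 5.86%


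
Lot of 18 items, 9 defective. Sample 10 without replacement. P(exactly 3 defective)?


Hypergeometric: C(9,3)×C(9,7)/C(18,10)
= 84×36/43758 = 168/2431

P(X=3) = 168/2431 ≈ 6.91%


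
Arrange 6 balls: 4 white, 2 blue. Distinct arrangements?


6!/(4!×2!) = 15

15
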